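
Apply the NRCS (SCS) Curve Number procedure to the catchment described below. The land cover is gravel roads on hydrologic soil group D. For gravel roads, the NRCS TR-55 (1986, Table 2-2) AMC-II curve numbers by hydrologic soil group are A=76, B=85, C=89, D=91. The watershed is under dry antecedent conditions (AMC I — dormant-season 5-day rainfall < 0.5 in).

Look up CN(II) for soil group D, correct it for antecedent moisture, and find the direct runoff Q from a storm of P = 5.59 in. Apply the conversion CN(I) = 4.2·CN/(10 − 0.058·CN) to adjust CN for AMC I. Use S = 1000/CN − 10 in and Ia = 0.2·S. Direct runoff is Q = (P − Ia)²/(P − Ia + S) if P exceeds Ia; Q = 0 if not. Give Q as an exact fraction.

NRCS table: gravel roads, soil group D → CN(II) = 91
Adjust CN=91 to AMC I: 4.2·91/(10 − 0.058·91) → (1911/5) ÷ (2361/500) = 63700/787 ≈ 80.940
S = 1000/(63700/787) − 10 = 1500/637 in ≈ 2.355 in
Ia = 0.2S: 0.2·2.355 = 0.471 in (exactly 300/637)
Excess rainfall: 5.590 − 0.471 = 5.119 in; P > Ia so Q > 0
Q: (326083/63700)² ÷ (476083/63700) = 106330122889/30326487100 in (≈ 3.506 in)

Q = 106330122889/30326487100 in ≈ 3.506 in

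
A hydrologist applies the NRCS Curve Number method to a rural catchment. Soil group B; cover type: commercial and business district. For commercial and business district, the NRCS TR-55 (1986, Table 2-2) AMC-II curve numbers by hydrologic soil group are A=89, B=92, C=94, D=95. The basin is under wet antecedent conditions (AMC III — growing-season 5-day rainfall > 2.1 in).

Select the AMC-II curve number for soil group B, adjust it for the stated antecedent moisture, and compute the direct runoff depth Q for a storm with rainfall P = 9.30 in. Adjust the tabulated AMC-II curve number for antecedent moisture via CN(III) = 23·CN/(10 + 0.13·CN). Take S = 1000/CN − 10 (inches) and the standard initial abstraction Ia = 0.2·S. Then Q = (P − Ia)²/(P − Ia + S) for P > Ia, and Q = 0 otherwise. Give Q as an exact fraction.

NRCS table: commercial and business district, soil group B → CN(II) = 92
Adjust CN=92 to AMC III: 23·92/(10 + 0.13·92) → 2116 ÷ (549/25) = 52900/549 ≈ 96.357
Max retention: S = 1000/(52900/549) − 10 = 200/529 in (≈ 0.378 in)
Ia = 0.2S: 0.2·0.378 = 0.076 in (exactly 40/529)
Since P=9.300 > Ia=0.076: effective rainfall P−Ia = 48797/5290 in
Runoff Q = (P−Ia)²/(P−Ia+S) = (9.224)²/(9.224+0.378) = 2381147209/268716130 ≈ 8.861 in

Q = 2381147209/268716130 in ≈ 8.861 in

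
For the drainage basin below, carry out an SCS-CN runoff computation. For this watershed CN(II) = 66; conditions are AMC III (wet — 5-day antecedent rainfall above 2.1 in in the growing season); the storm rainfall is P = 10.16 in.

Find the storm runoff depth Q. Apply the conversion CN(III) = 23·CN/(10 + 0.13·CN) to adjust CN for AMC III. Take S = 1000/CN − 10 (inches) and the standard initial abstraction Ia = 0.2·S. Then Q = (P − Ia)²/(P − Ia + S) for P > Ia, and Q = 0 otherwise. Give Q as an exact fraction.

Wet (AMC III): CN(III) = 23·66/(10 + 0.13·66) = 1518/(929/50) = 75900/929 ≈ 81.701
Retention S: 1000/CN − 10 with CN=81.701 → S = 1700/759 ≈ 2.240 in
Ia = 0.2S: 0.2·2.240 = 0.448 in (exactly 340/759)
P − Ia = 10.160 − 0.448 = 184286/18975 ≈ 9.712 in (> 0, runoff occurs)
Runoff Q = (P−Ia)²/(P−Ia+S) = (9.712)²/(9.712+2.240) = 16980664898/2151632175 ≈ 7.892 in

Q = 16980664898/2151632175 in ≈ 7.892 in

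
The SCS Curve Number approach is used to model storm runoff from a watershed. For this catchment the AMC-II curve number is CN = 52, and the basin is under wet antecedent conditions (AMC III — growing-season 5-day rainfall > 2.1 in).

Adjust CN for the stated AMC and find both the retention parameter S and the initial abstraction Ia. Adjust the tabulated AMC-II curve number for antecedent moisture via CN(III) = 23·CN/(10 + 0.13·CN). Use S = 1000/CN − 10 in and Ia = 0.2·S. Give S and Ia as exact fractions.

CN(III) from CN(II)=52: (23·52)/(10 + 0.13·52) = 29900/419 ≈ 71.360
S = 1000/(29900/419) − 10 = 1200/299 in ≈ 4.013 in
Ia = 0.2·(1200/299) = 240/299 in ≈ 0.803 in

S = 1200/299 in ≈ 4.013 in; Ia = 240/299 in ≈ 0.803 in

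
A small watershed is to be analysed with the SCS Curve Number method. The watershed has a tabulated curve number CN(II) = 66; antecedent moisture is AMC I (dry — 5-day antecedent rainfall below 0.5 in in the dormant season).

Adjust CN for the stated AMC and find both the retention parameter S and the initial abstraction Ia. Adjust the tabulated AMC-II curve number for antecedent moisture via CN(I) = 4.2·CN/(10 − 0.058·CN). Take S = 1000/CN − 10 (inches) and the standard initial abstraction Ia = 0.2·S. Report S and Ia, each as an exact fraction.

S = 8500/693 in ≈ 12.266 in; Ia = 1700/693 in ≈ 2.453 in

Adjust CN=66 to AMC I: 4.2·66/(10 − 0.058·66) → (1386/5) ÷ (1543/250) = 69300/1543 ≈ 44.913
Retention S: 1000/CN − 10 with CN=44.913 → S = 8500/693 ≈ 12.266 in
Ia = 0.2·(8500/693) = 1700/693 in ≈ 2.453 in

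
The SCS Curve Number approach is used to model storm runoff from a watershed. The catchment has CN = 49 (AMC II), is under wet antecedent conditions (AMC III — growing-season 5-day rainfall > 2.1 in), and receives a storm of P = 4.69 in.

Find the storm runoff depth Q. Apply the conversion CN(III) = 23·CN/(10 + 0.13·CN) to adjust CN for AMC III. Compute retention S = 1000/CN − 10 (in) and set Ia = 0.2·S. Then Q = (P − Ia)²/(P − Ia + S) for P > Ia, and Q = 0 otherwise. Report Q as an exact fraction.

Q = 181955992969/105550650100 in ≈ 1.724 in

Wet (AMC III): CN(III) = 23·49/(10 + 0.13·49) = 1127/(1637/100) = 112700/1637 ≈ 68.845
Max retention: S = 1000/(112700/1637) − 10 = 5100/1127 in (≈ 4.525 in)
Ia = 0.2S: 0.2·4.525 = 0.905 in (exactly 1020/1127)
Since P=4.690 > Ia=0.905: effective rainfall P−Ia = 426563/112700 in
Q: (426563/112700)² ÷ (936563/112700) = 181955992969/105550650100 in (≈ 1.724 in)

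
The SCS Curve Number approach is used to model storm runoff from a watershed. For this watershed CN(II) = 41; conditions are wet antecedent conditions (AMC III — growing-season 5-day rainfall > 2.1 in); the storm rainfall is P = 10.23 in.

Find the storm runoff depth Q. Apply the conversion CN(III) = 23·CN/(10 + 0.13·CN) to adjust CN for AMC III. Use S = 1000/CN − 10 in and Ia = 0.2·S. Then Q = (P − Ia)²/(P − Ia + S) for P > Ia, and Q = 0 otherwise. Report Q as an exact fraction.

Q = 716882262721/135479772700 in ≈ 5.291 in

Adjust CN=41 to AMC III: 23·41/(10 + 0.13·41) → 943 ÷ (1533/100) = 94300/1533 ≈ 61.513
Max retention: S = 1000/(94300/1533) − 10 = 5900/943 in (≈ 6.257 in)
Ia = 0.2·(5900/943) = 1180/943 in ≈ 1.251 in
P − Ia = 10.230 − 1.251 = 846689/94300 ≈ 8.979 in (> 0, runoff occurs)
Runoff Q = (P−Ia)²/(P−Ia+S) = (8.979)²/(8.979+6.257) = 716882262721/135479772700 ≈ 5.291 in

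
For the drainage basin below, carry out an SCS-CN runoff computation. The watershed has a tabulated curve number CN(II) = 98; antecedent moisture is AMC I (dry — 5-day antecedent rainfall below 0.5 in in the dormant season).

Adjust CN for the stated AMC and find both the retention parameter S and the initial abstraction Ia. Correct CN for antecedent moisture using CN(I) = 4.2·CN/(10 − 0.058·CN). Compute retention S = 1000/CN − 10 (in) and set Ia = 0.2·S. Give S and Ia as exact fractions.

S = 500/1029 in ≈ 0.486 in; Ia = 100/1029 in ≈ 0.097 in

Dry (AMC I): CN(I) = 4.2·98/(10 − 0.058·98) = (2058/5)/(1079/250) = 102900/1079 ≈ 95.366
S = 1000/(102900/1079) − 10 = 500/1029 in ≈ 0.486 in
Ia = 0.2·(500/1029) = 100/1029 in ≈ 0.097 in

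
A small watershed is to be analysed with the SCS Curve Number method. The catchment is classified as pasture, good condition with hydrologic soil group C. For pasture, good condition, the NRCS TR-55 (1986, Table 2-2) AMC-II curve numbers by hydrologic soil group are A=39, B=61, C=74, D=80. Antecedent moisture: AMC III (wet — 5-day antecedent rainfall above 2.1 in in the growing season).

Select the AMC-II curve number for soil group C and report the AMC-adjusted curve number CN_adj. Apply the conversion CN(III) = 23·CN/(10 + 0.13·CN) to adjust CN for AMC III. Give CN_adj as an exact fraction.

NRCS table: pasture, good condition, soil group C → CN(II) = 74
CN(III) from CN(II)=74: (23·74)/(10 + 0.13·74) = 85100/981 ≈ 86.748

CN_adj = 85100/981 ≈ 86.748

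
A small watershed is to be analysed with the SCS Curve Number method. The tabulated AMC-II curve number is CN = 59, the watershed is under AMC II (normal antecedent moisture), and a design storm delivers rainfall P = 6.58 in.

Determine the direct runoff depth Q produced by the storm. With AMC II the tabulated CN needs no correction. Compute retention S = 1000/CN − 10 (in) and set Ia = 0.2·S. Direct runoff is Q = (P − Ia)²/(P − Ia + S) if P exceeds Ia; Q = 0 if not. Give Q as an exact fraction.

CN(II) = 59; AMC II needs no correction.
Max retention: S = 1000/59 − 10 = 410/59 in (≈ 6.949 in)
Initial abstraction Ia = S/5 = (410/59)/5 = 82/59 ≈ 1.390 in
Since P=6.580 > Ia=1.390: effective rainfall P−Ia = 15311/2950 in
Runoff Q = (P−Ia)²/(P−Ia+S) = (5.190)²/(5.190+6.949) = 234426721/105642450 ≈ 2.219 in

Q = 234426721/105642450 in ≈ 2.219 in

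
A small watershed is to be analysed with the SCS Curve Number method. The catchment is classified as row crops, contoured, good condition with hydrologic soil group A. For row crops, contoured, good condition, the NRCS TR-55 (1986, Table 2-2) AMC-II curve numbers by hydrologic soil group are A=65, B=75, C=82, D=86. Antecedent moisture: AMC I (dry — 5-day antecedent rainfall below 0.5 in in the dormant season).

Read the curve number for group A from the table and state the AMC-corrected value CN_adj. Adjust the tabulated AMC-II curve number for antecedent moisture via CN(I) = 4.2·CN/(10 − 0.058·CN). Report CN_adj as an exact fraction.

NRCS table: row crops, contoured, good condition, soil group A → CN(II) = 65
CN(I) from CN(II)=65: (4.2·65)/(10 − 0.058·65) = 3900/89 ≈ 43.820

CN_adj = 3900/89 ≈ 43.820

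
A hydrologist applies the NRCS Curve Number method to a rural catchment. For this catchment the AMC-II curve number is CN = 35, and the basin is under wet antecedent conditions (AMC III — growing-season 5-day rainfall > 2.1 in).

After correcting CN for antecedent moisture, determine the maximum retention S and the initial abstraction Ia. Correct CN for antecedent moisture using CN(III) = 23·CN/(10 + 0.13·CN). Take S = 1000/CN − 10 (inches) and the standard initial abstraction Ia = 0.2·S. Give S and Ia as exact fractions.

S = 1300/161 in ≈ 8.075 in; Ia = 260/161 in ≈ 1.615 in

Wet (AMC III): CN(III) = 23·35/(10 + 0.13·35) = 805/(291/20) = 16100/291 ≈ 55.326
Retention S: 1000/CN − 10 with CN=55.326 → S = 1300/161 ≈ 8.075 in
Initial abstraction Ia = S/5 = (1300/161)/5 = 260/161 ≈ 1.615 in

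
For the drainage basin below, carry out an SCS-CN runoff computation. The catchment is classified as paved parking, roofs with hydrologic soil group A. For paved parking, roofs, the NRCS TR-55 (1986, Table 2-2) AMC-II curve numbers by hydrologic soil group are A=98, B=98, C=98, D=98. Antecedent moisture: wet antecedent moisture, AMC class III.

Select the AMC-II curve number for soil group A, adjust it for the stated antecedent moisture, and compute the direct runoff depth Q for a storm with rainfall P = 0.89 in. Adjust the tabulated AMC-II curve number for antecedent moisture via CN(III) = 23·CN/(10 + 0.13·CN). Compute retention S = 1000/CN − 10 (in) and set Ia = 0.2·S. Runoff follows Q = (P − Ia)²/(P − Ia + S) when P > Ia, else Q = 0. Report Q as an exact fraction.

NRCS table: paved parking, roofs, soil group A → CN(II) = 98
CN(III) from CN(II)=98: (23·98)/(10 + 0.13·98) = 112700/1137 ≈ 99.120
S = 1000/(112700/1137) − 10 = 100/1127 in ≈ 0.089 in
Ia = 0.2·(100/1127) = 20/1127 in ≈ 0.018 in
Since P=0.890 > Ia=0.018: effective rainfall P−Ia = 98303/112700 in
Q: (98303/112700)² ÷ (108303/112700) = 9663479809/12205748100 in (≈ 0.792 in)

Q = 9663479809/12205748100 in ≈ 0.792 in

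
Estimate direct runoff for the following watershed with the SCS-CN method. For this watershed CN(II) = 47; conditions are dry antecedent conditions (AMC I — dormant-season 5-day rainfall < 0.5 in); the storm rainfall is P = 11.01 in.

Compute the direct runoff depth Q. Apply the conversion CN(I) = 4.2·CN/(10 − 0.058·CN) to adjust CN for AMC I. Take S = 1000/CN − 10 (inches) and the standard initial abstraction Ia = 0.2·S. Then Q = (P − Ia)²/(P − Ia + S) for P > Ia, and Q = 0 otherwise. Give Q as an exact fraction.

Dry (AMC I): CN(I) = 4.2·47/(10 − 0.058·47) = (987/5)/(3637/500) = 98700/3637 ≈ 27.138
Max retention: S = 1000/(98700/3637) − 10 = 26500/987 in (≈ 26.849 in)
Ia = 0.2S: 0.2·26.849 = 5.370 in (exactly 5300/987)
P − Ia = 11.010 − 5.370 = 556687/98700 ≈ 5.640 in (> 0, runoff occurs)
Runoff Q = (P−Ia)²/(P−Ia+S) = (5.640)²/(5.640+26.849) = 309900415969/316500006900 ≈ 0.979 in

Q = 309900415969/316500006900 in ≈ 0.979 in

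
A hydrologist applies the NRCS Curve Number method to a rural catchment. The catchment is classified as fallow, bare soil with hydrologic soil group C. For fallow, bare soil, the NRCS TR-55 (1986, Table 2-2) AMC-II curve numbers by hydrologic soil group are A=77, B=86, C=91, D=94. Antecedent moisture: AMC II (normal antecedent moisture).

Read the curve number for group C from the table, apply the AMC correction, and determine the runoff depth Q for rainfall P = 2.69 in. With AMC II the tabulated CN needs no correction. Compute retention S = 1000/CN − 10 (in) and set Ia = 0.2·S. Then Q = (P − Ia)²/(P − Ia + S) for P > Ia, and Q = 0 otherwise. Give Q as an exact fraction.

Q = 514337041/288278900 in ≈ 1.784 in

NRCS table: fallow, bare soil, soil group C → CN(II) = 91
CN(II) = 91; AMC II needs no correction.
Max retention: S = 1000/91 − 10 = 90/91 in (≈ 0.989 in)
Ia = 0.2S: 0.2·0.989 = 0.198 in (exactly 18/91)
Since P=2.690 > Ia=0.198: effective rainfall P−Ia = 22679/9100 in
Q: (22679/9100)² ÷ (31679/9100) = 514337041/288278900 in (≈ 1.784 in)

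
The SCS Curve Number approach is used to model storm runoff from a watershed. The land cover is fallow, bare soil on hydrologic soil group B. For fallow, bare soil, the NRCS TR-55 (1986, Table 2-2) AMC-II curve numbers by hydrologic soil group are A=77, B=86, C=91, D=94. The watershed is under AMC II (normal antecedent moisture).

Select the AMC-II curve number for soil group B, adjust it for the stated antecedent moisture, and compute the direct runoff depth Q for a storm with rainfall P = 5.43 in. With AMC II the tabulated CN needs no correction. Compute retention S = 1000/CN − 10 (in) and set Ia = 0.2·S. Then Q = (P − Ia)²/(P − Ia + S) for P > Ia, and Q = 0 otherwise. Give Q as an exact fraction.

Q = 481758601/124480700 in ≈ 3.870 in

NRCS table: fallow, bare soil, soil group B → CN(II) = 86
AMC II — tabulated CN = 86 applies directly.
S = 1000/86 − 10 = 70/43 in ≈ 1.628 in
Ia = 0.2·(70/43) = 14/43 in ≈ 0.326 in
Since P=5.430 > Ia=0.326: effective rainfall P−Ia = 21949/4300 in
Q: (21949/4300)² ÷ (28949/4300) = 481758601/124480700 in (≈ 3.870 in)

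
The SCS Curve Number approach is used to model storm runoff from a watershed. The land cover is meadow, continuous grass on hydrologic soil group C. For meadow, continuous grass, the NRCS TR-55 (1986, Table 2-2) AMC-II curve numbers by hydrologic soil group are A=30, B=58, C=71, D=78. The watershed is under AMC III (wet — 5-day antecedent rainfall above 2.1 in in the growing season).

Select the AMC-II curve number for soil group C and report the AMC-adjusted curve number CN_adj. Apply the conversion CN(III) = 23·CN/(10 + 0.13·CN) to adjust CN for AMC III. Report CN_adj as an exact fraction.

CN_adj = 163300/1923 ≈ 84.919

NRCS table: meadow, continuous grass, soil group C → CN(II) = 71
Adjust CN=71 to AMC III: 23·71/(10 + 0.13·71) → 1633 ÷ (1923/100) = 163300/1923 ≈ 84.919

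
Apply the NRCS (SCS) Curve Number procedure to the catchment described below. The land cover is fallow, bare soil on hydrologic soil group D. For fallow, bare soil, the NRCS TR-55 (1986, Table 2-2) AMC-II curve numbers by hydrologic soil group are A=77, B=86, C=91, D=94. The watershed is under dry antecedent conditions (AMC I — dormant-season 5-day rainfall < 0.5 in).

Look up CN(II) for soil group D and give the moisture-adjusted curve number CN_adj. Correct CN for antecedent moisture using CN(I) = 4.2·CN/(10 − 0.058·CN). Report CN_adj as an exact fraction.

NRCS table: fallow, bare soil, soil group D → CN(II) = 94
CN(I) from CN(II)=94: (4.2·94)/(10 − 0.058·94) = 32900/379 ≈ 86.807

CN_adj = 32900/379 ≈ 86.807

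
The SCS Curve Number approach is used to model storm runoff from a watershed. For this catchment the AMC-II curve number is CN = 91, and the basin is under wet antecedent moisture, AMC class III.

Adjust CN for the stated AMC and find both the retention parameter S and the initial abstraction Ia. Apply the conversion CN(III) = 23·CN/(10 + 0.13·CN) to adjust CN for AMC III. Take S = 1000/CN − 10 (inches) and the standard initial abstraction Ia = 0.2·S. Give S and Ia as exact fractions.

S = 900/2093 in ≈ 0.430 in; Ia = 180/2093 in ≈ 0.086 in

Adjust CN=91 to AMC III: 23·91/(10 + 0.13·91) → 2093 ÷ (2183/100) = 209300/2183 ≈ 95.877
Max retention: S = 1000/(209300/2183) − 10 = 900/2093 in (≈ 0.430 in)
Ia = 0.2S: 0.2·0.430 = 0.086 in (exactly 180/2093)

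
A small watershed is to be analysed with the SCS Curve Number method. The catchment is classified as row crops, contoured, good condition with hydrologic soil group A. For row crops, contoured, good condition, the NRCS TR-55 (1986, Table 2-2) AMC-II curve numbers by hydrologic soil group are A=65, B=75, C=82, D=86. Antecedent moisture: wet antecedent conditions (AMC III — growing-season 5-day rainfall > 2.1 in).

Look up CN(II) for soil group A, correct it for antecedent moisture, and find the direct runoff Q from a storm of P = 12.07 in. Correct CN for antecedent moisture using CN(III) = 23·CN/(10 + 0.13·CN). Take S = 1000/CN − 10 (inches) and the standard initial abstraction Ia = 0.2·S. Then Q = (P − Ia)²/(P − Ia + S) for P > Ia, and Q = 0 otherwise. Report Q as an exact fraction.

Q = 120334753449/12465100700 in ≈ 9.654 in

NRCS table: row crops, contoured, good condition, soil group A → CN(II) = 65
CN(III) from CN(II)=65: (23·65)/(10 + 0.13·65) = 29900/369 ≈ 81.030
S = 1000/(29900/369) − 10 = 700/299 in ≈ 2.341 in
Initial abstraction Ia = S/5 = (700/299)/5 = 140/299 ≈ 0.468 in
P − Ia = 12.070 − 0.468 = 346893/29900 ≈ 11.602 in (> 0, runoff occurs)
Q: (346893/29900)² ÷ (416893/29900) = 120334753449/12465100700 in (≈ 9.654 in)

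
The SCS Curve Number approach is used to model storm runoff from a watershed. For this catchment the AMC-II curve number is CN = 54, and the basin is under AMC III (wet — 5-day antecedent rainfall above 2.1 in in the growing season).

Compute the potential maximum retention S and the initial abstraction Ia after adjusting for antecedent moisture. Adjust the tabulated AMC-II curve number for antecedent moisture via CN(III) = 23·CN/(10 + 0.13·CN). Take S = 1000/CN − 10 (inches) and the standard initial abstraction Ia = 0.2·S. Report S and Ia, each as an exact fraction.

CN(III) from CN(II)=54: (23·54)/(10 + 0.13·54) = 2700/37 ≈ 72.973
S = 1000/(2700/37) − 10 = 100/27 in ≈ 3.704 in
Initial abstraction Ia = S/5 = (100/27)/5 = 20/27 ≈ 0.741 in

S = 100/27 in ≈ 3.704 in; Ia = 20/27 in ≈ 0.741 in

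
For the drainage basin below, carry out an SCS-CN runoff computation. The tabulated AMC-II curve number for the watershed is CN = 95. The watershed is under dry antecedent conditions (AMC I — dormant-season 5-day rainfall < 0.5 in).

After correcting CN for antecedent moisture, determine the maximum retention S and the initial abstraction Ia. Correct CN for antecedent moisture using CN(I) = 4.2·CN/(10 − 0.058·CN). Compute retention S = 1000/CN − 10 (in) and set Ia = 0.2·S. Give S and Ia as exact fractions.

CN(I) from CN(II)=95: (4.2·95)/(10 − 0.058·95) = 39900/449 ≈ 88.864
Max retention: S = 1000/(39900/449) − 10 = 500/399 in (≈ 1.253 in)
Initial abstraction Ia = S/5 = (500/399)/5 = 100/399 ≈ 0.251 in

S = 500/399 in ≈ 1.253 in; Ia = 100/399 in ≈ 0.251 in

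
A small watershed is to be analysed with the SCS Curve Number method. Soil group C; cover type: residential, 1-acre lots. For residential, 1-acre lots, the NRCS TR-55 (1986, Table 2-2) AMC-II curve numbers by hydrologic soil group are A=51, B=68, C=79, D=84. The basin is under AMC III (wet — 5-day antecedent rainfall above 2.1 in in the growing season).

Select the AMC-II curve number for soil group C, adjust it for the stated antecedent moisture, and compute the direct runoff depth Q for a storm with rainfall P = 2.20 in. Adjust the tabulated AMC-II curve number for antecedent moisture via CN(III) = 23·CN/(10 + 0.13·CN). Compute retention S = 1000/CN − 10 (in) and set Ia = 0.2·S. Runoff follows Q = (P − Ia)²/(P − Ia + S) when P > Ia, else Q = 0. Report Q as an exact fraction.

Q = 319944769/257895895 in ≈ 1.241 in

NRCS table: residential, 1-acre lots, soil group C → CN(II) = 79
Wet (AMC III): CN(III) = 23·79/(10 + 0.13·79) = 1817/(2027/100) = 181700/2027 ≈ 89.640
Max retention: S = 1000/(181700/2027) − 10 = 2100/1817 in (≈ 1.156 in)
Ia = 0.2S: 0.2·1.156 = 0.231 in (exactly 420/1817)
P − Ia = 2.200 − 0.231 = 17887/9085 ≈ 1.969 in (> 0, runoff occurs)
Q = (17887/9085)²/((17887/9085) + 2100/1817) = (319944769/82537225)/(28387/9085) = 319944769/257895895 in ≈ 1.241 in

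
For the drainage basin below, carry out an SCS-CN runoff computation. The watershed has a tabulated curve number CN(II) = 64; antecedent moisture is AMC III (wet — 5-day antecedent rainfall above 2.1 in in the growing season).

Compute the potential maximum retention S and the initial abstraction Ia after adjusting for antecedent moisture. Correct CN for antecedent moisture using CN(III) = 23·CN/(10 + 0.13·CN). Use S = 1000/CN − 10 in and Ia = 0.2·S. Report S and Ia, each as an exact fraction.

Wet (AMC III): CN(III) = 23·64/(10 + 0.13·64) = 1472/(458/25) = 18400/229 ≈ 80.349
S = 1000/(18400/229) − 10 = 225/92 in ≈ 2.446 in
Ia = 0.2·(225/92) = 45/92 in ≈ 0.489 in

S = 225/92 in ≈ 2.446 in; Ia = 45/92 in ≈ 0.489 in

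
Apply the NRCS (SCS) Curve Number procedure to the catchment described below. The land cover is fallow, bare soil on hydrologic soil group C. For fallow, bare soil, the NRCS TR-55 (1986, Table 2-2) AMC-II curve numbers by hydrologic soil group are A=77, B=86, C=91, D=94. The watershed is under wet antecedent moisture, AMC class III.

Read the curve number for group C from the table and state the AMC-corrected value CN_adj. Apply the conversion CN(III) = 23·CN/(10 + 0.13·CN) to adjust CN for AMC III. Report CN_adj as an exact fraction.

CN_adj = 209300/2183 ≈ 95.877

NRCS table: fallow, bare soil, soil group C → CN(II) = 91
CN(III) from CN(II)=91: (23·91)/(10 + 0.13·91) = 209300/2183 ≈ 95.877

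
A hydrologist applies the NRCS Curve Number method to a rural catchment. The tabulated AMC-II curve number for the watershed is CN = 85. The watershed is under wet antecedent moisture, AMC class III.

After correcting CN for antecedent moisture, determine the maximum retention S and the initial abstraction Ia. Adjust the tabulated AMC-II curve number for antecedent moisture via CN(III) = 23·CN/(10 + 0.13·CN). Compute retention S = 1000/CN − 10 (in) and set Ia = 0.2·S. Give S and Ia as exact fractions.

Wet (AMC III): CN(III) = 23·85/(10 + 0.13·85) = 1955/(421/20) = 39100/421 ≈ 92.874
Retention S: 1000/CN − 10 with CN=92.874 → S = 300/391 ≈ 0.767 in
Ia = 0.2·(300/391) = 60/391 in ≈ 0.153 in

S = 300/391 in ≈ 0.767 in; Ia = 60/391 in ≈ 0.153 in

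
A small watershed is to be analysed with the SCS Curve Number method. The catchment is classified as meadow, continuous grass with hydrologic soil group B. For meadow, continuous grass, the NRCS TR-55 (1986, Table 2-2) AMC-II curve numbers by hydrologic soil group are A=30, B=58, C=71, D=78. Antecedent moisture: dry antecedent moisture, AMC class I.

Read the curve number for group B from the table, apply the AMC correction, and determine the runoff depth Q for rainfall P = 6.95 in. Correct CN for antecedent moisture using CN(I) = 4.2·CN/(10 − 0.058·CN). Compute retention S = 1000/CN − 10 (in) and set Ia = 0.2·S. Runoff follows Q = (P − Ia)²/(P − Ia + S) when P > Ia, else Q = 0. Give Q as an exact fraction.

NRCS table: meadow, continuous grass, soil group B → CN(II) = 58
CN(I) from CN(II)=58: (4.2·58)/(10 − 0.058·58) = 2900/79 ≈ 36.709
Retention S: 1000/CN − 10 with CN=36.709 → S = 500/29 ≈ 17.241 in
Ia = 0.2·(500/29) = 100/29 in ≈ 3.448 in
P − Ia = 6.950 − 3.448 = 2031/580 ≈ 3.502 in (> 0, runoff occurs)
Q: (2031/580)² ÷ (12031/580) = 4124961/6977980 in (≈ 0.591 in)

Q = 4124961/6977980 in ≈ 0.591 in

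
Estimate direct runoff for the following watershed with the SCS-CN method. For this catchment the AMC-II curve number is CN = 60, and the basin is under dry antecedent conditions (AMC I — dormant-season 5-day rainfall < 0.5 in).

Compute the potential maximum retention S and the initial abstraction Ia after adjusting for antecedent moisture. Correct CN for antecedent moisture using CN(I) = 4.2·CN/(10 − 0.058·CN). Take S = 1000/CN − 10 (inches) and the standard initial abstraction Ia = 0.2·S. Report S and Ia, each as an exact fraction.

Adjust CN=60 to AMC I: 4.2·60/(10 − 0.058·60) → 252 ÷ (163/25) = 6300/163 ≈ 38.650
Retention S: 1000/CN − 10 with CN=38.650 → S = 1000/63 ≈ 15.873 in
Ia = 0.2S: 0.2·15.873 = 3.175 in (exactly 200/63)

S = 1000/63 in ≈ 15.873 in; Ia = 200/63 in ≈ 3.175 in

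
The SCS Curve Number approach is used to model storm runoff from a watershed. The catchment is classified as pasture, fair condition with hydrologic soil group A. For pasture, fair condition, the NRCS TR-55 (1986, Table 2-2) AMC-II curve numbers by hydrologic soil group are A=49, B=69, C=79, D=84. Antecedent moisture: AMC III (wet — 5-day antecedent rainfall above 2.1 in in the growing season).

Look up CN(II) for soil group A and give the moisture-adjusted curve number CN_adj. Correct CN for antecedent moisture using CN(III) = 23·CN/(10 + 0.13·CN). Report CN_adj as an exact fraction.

NRCS table: pasture, fair condition, soil group A → CN(II) = 49
CN(III) from CN(II)=49: (23·49)/(10 + 0.13·49) = 112700/1637 ≈ 68.845

CN_adj = 112700/1637 ≈ 68.845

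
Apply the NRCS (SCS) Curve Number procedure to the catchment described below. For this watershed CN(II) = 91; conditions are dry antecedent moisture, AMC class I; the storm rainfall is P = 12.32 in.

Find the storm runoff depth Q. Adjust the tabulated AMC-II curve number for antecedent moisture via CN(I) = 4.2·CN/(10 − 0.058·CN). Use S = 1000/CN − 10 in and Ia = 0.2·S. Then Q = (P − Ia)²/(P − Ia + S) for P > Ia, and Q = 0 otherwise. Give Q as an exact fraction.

Q = 8901545104/900542825 in ≈ 9.885 in

Adjust CN=91 to AMC I: 4.2·91/(10 − 0.058·91) → (1911/5) ÷ (2361/500) = 63700/787 ≈ 80.940
S = 1000/(63700/787) − 10 = 1500/637 in ≈ 2.355 in
Initial abstraction Ia = S/5 = (1500/637)/5 = 300/637 ≈ 0.471 in
Since P=12.320 > Ia=0.471: effective rainfall P−Ia = 188696/15925 in
Runoff Q = (P−Ia)²/(P−Ia+S) = (11.849)²/(11.849+2.355) = 8901545104/900542825 ≈ 9.885 in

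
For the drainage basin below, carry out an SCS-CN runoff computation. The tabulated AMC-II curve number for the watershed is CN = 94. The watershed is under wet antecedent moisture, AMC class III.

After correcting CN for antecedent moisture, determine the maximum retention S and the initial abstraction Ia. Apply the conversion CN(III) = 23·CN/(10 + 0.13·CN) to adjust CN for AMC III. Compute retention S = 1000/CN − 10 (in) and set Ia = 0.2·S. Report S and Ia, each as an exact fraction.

S = 300/1081 in ≈ 0.278 in; Ia = 60/1081 in ≈ 0.056 in

CN(III) from CN(II)=94: (23·94)/(10 + 0.13·94) = 108100/1111 ≈ 97.300
Max retention: S = 1000/(108100/1111) − 10 = 300/1081 in (≈ 0.278 in)
Ia = 0.2S: 0.2·0.278 = 0.056 in (exactly 60/1081)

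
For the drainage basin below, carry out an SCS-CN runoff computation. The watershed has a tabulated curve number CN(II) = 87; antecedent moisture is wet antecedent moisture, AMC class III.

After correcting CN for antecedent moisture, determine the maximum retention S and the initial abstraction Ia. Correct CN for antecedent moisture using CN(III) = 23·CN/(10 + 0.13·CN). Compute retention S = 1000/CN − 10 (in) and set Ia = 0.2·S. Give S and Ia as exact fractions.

Adjust CN=87 to AMC III: 23·87/(10 + 0.13·87) → 2001 ÷ (2131/100) = 200100/2131 ≈ 93.900
Retention S: 1000/CN − 10 with CN=93.900 → S = 1300/2001 ≈ 0.650 in
Initial abstraction Ia = S/5 = (1300/2001)/5 = 260/2001 ≈ 0.130 in

S = 1300/2001 in ≈ 0.650 in; Ia = 260/2001 in ≈ 0.130 in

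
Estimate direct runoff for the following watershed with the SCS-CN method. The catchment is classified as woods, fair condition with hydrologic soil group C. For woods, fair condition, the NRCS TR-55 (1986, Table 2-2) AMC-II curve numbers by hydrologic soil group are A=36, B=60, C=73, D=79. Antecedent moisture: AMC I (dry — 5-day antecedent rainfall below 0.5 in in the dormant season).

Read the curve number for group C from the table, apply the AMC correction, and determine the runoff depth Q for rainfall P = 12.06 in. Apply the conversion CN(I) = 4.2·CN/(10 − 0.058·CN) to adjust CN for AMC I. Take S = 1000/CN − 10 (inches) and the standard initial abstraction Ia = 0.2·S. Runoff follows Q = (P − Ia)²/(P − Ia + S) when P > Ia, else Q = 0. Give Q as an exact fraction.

NRCS table: woods, fair condition, soil group C → CN(II) = 73
Dry (AMC I): CN(I) = 4.2·73/(10 − 0.058·73) = (1533/5)/(2883/500) = 51100/961 ≈ 53.174
S = 1000/(51100/961) − 10 = 4500/511 in ≈ 8.806 in
Initial abstraction Ia = S/5 = (4500/511)/5 = 900/511 ≈ 1.761 in
P − Ia = 12.060 − 1.761 = 263133/25550 ≈ 10.299 in (> 0, runoff occurs)
Runoff Q = (P−Ia)²/(P−Ia+S) = (10.299)²/(10.299+8.806) = 2564406507/461918450 ≈ 5.552 in

Q = 2564406507/461918450 in ≈ 5.552 in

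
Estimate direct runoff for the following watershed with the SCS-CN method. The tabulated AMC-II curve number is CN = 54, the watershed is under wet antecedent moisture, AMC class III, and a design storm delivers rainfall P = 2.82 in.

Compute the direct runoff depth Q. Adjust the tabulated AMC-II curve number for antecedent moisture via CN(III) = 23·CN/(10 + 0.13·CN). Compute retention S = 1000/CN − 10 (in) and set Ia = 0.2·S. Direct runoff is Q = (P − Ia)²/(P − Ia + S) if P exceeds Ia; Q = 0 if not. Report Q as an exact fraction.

Q = 7879249/10539450 in ≈ 0.748 in

Adjust CN=54 to AMC III: 23·54/(10 + 0.13·54) → 1242 ÷ (851/50) = 2700/37 ≈ 72.973
Max retention: S = 1000/(2700/37) − 10 = 100/27 in (≈ 3.704 in)
Ia = 0.2·(100/27) = 20/27 in ≈ 0.741 in
Since P=2.820 > Ia=0.741: effective rainfall P−Ia = 2807/1350 in
Runoff Q = (P−Ia)²/(P−Ia+S) = (2.079)²/(2.079+3.704) = 7879249/10539450 ≈ 0.748 in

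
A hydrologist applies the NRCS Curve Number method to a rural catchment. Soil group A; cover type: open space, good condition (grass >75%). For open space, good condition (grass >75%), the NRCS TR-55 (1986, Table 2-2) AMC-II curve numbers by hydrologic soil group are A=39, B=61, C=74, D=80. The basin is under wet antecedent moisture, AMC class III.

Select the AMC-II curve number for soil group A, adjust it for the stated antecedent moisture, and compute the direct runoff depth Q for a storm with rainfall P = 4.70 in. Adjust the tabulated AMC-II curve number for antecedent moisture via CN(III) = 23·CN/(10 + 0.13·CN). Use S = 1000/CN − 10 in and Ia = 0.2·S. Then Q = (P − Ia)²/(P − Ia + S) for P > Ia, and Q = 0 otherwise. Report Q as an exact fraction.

NRCS table: open space, good condition (grass >75%), soil group A → CN(II) = 39
CN(III) from CN(II)=39: (23·39)/(10 + 0.13·39) = 89700/1507 ≈ 59.522
Max retention: S = 1000/(89700/1507) − 10 = 6100/897 in (≈ 6.800 in)
Initial abstraction Ia = S/5 = (6100/897)/5 = 1220/897 ≈ 1.360 in
Excess rainfall: 4.700 − 1.360 = 3.340 in; P > Ia so Q > 0
Runoff Q = (P−Ia)²/(P−Ia+S) = (3.340)²/(3.340+6.800) = 897541681/815902230 ≈ 1.100 in

Q = 897541681/815902230 in ≈ 1.100 in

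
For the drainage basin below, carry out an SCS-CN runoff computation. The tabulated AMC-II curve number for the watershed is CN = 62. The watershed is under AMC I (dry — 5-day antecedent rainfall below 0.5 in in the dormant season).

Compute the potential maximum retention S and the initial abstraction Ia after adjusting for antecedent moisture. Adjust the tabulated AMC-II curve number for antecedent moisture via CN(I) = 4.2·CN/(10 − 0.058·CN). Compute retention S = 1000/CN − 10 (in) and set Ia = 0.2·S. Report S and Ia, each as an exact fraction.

S = 9500/651 in ≈ 14.593 in; Ia = 1900/651 in ≈ 2.919 in

Dry (AMC I): CN(I) = 4.2·62/(10 − 0.058·62) = (1302/5)/(1601/250) = 65100/1601 ≈ 40.662
S = 1000/(65100/1601) − 10 = 9500/651 in ≈ 14.593 in
Ia = 0.2S: 0.2·14.593 = 2.919 in (exactly 1900/651)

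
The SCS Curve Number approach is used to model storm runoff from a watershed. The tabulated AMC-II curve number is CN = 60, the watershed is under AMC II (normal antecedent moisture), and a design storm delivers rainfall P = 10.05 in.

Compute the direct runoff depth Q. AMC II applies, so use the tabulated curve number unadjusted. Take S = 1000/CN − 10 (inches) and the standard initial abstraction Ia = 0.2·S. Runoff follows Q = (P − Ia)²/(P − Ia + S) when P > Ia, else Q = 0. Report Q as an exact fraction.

Q = 273529/55380 in ≈ 4.939 in

CN(II) = 60; AMC II needs no correction.
Retention S: 1000/CN − 10 with CN=60.000 → S = 20/3 ≈ 6.667 in
Initial abstraction Ia = S/5 = (20/3)/5 = 4/3 ≈ 1.333 in
Excess rainfall: 10.050 − 1.333 = 8.717 in; P > Ia so Q > 0
Q = (523/60)²/((523/60) + 20/3) = (273529/3600)/(923/60) = 273529/55380 in ≈ 4.939 in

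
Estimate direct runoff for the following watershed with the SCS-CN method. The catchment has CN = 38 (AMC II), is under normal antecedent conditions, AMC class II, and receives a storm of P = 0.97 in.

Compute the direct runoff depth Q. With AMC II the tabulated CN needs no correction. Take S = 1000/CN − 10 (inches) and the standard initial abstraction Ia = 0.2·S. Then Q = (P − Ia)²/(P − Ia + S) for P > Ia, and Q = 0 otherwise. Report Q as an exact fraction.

Average conditions: CN = 38 (no AMC adjustment).
Max retention: S = 1000/38 − 10 = 310/19 in (≈ 16.316 in)
Ia = 0.2S: 0.2·16.316 = 3.263 in (exactly 62/19)
P = 0.970 ≤ Ia = 3.263 in: entire storm abstracted, Q = 0.

Q = 0 in ≈ 0.000 in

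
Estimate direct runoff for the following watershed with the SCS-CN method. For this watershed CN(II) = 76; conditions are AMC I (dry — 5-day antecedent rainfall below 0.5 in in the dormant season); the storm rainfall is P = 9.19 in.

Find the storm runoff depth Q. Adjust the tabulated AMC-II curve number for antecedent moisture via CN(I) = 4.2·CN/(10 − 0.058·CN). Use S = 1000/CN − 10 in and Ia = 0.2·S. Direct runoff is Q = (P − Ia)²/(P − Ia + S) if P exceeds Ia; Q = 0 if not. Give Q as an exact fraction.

Q = 10450359529/2689619100 in ≈ 3.885 in

Adjust CN=76 to AMC I: 4.2·76/(10 − 0.058·76) → (1596/5) ÷ (699/125) = 13300/233 ≈ 57.082
Retention S: 1000/CN − 10 with CN=57.082 → S = 1000/133 ≈ 7.519 in
Ia = 0.2S: 0.2·7.519 = 1.504 in (exactly 200/133)
Excess rainfall: 9.190 − 1.504 = 7.686 in; P > Ia so Q > 0
Runoff Q = (P−Ia)²/(P−Ia+S) = (7.686)²/(7.686+7.519) = 10450359529/2689619100 ≈ 3.885 in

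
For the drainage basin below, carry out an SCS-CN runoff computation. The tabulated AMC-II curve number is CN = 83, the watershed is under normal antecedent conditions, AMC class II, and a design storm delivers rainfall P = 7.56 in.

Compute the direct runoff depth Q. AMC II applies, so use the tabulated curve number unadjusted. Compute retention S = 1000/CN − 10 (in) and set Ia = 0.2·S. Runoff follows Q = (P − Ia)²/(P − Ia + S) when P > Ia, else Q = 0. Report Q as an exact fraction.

Q = 220136569/39605525 in ≈ 5.558 in

CN(II) = 83; AMC II needs no correction.
Max retention: S = 1000/83 − 10 = 170/83 in (≈ 2.048 in)
Initial abstraction Ia = S/5 = (170/83)/5 = 34/83 ≈ 0.410 in
P − Ia = 7.560 − 0.410 = 14837/2075 ≈ 7.150 in (> 0, runoff occurs)
Runoff Q = (P−Ia)²/(P−Ia+S) = (7.150)²/(7.150+2.048) = 220136569/39605525 ≈ 5.558 in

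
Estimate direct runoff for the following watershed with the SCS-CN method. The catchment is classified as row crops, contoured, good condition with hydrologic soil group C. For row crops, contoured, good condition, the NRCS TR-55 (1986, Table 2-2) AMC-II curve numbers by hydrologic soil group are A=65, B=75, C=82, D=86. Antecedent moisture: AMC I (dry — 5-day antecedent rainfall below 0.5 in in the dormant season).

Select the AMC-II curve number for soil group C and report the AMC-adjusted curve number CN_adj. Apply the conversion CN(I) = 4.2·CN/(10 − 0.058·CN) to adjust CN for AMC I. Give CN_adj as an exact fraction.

CN_adj = 28700/437 ≈ 65.675

NRCS table: row crops, contoured, good condition, soil group C → CN(II) = 82
Dry (AMC I): CN(I) = 4.2·82/(10 − 0.058·82) = (1722/5)/(1311/250) = 28700/437 ≈ 65.675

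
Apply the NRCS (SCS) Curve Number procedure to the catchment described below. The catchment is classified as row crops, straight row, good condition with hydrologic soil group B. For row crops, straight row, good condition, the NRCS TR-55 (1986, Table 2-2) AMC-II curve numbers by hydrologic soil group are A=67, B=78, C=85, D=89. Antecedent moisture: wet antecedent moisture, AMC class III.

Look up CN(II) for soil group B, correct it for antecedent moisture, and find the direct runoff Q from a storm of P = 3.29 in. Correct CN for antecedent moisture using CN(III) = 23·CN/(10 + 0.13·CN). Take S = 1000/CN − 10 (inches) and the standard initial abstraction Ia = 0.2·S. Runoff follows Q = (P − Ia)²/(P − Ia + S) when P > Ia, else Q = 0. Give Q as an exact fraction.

Q = 74590710769/34365236100 in ≈ 2.171 in

NRCS table: row crops, straight row, good condition, soil group B → CN(II) = 78
CN(III) from CN(II)=78: (23·78)/(10 + 0.13·78) = 89700/1007 ≈ 89.076
Max retention: S = 1000/(89700/1007) − 10 = 1100/897 in (≈ 1.226 in)
Ia = 0.2·(1100/897) = 220/897 in ≈ 0.245 in
P − Ia = 3.290 − 0.245 = 273113/89700 ≈ 3.045 in (> 0, runoff occurs)
Q = (273113/89700)²/((273113/89700) + 1100/897) = (74590710769/8046090000)/(383113/89700) = 74590710769/34365236100 in ≈ 2.171 in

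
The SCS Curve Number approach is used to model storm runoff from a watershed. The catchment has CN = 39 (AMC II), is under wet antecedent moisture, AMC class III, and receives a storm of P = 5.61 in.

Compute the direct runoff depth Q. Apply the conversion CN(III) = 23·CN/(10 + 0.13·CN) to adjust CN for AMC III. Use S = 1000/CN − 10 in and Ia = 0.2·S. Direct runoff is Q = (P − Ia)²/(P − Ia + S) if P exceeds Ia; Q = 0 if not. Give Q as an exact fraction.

CN(III) from CN(II)=39: (23·39)/(10 + 0.13·39) = 89700/1507 ≈ 59.522
Max retention: S = 1000/(89700/1507) − 10 = 6100/897 in (≈ 6.800 in)
Ia = 0.2·(6100/897) = 1220/897 in ≈ 1.360 in
Excess rainfall: 5.610 − 1.360 = 4.250 in; P > Ia so Q > 0
Q: (381217/89700)² ÷ (991217/89700) = 145326401089/88912164900 in (≈ 1.634 in)

Q = 145326401089/88912164900 in ≈ 1.634 in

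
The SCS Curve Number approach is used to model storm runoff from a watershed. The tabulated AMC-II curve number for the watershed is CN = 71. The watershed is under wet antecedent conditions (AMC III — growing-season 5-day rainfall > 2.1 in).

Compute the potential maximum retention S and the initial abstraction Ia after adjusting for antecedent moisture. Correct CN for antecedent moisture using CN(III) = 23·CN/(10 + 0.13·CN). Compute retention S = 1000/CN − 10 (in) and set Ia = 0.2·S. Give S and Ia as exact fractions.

Adjust CN=71 to AMC III: 23·71/(10 + 0.13·71) → 1633 ÷ (1923/100) = 163300/1923 ≈ 84.919
Max retention: S = 1000/(163300/1923) − 10 = 2900/1633 in (≈ 1.776 in)
Initial abstraction Ia = S/5 = (2900/1633)/5 = 580/1633 ≈ 0.355 in

S = 2900/1633 in ≈ 1.776 in; Ia = 580/1633 in ≈ 0.355 in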